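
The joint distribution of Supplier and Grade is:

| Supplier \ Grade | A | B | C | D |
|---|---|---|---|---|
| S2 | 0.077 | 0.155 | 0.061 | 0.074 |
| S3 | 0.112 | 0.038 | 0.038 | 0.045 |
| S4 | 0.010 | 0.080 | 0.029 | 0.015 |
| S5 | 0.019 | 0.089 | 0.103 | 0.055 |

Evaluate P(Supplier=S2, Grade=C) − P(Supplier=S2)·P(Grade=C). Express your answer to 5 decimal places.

-0.02378

P(Supplier=S2) = 0.077 + 0.155 + 0.061 + 0.074 = 0.367.
P(Grade=C) = 0.061 + 0.038 + 0.029 + 0.103 = 0.231.
P(Supplier=S2, Grade=C) − P(Supplier=S2)P(Grade=C) = 0.061 − 0.367×0.231 = -0.02378.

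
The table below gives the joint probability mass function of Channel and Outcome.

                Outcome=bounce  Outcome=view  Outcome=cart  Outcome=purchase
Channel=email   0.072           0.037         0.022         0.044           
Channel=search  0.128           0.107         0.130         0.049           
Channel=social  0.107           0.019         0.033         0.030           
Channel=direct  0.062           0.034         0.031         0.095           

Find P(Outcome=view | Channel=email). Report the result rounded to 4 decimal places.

P(Channel=email) = 0.072 + 0.037 + 0.022 + 0.044 = 0.175.
P(Outcome=view | Channel=email) = 0.037/0.175 = 0.2114.

0.2114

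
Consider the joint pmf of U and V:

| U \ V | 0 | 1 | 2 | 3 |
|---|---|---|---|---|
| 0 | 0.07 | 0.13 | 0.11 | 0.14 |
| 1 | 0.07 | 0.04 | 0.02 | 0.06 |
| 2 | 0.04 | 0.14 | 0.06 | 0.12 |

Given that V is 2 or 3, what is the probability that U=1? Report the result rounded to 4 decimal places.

P(V=2) = 0.11 + 0.02 + 0.06 = 0.19.
P(V=3) = 0.14 + 0.06 + 0.12 = 0.32.
P(V ∈ {2, 3}) = 0.19 + 0.32 = 0.51; P(U=1, V ∈ {2, 3}) = 0.02 + 0.06 = 0.08.
P(U=1 | V ∈ {2, 3}) = 0.08/0.51 = 0.1569.

0.1569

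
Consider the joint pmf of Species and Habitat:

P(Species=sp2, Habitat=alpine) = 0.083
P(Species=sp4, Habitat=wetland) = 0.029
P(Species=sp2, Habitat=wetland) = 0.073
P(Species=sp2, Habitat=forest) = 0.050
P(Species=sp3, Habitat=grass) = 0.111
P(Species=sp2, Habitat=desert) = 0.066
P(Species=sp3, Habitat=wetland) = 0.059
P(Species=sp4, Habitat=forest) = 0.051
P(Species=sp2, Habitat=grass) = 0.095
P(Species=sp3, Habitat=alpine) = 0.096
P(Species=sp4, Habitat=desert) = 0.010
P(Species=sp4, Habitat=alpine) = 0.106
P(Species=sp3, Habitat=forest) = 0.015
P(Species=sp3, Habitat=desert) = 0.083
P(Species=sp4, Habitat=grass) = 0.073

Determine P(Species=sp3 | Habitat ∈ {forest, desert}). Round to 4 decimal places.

P(Habitat=forest) = 0.050 + 0.015 + 0.051 = 0.116.
P(Habitat=desert) = 0.066 + 0.083 + 0.010 = 0.159.
P(Habitat ∈ {forest, desert}) = 0.116 + 0.159 = 0.275; P(Species=sp3, Habitat ∈ {forest, desert}) = 0.015 + 0.083 = 0.098.
P(Species=sp3 | Habitat ∈ {forest, desert}) = 0.098/0.275 = 0.3564.

0.3564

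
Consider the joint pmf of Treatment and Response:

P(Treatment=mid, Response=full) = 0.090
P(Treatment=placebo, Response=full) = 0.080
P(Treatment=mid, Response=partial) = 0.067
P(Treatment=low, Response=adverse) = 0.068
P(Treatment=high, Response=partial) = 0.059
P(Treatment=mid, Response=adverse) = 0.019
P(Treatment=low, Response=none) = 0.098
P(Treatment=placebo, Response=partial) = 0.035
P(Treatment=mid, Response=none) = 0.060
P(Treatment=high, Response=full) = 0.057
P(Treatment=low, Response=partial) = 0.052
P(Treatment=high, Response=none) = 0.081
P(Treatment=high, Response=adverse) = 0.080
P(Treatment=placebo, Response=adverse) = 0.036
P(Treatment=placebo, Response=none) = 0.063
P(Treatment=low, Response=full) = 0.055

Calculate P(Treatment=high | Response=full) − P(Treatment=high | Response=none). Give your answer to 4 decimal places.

-0.0661

P(Response=full) = 0.080 + 0.055 + 0.090 + 0.057 = 0.282; P(Treatment=high | Response=full) = 0.057/0.282 = 0.20213.
P(Response=none) = 0.063 + 0.098 + 0.060 + 0.081 = 0.302; P(Treatment=high | Response=none) = 0.081/0.302 = 0.26821.
Difference = -0.0661.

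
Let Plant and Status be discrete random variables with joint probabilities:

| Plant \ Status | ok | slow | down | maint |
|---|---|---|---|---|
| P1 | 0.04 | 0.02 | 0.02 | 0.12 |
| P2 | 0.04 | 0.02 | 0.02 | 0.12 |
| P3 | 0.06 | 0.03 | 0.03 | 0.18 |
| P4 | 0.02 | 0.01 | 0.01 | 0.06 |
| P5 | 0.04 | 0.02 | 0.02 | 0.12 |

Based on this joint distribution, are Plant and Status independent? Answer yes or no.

Every cell satisfies P(Plant,Status) = P(Plant)·P(Status). For instance P(Plant=P1) = 0.20, P(Status=maint) = 0.60, and 0.20×0.60 = 0.12 matches the joint entry. So Plant and Status are independent.

yes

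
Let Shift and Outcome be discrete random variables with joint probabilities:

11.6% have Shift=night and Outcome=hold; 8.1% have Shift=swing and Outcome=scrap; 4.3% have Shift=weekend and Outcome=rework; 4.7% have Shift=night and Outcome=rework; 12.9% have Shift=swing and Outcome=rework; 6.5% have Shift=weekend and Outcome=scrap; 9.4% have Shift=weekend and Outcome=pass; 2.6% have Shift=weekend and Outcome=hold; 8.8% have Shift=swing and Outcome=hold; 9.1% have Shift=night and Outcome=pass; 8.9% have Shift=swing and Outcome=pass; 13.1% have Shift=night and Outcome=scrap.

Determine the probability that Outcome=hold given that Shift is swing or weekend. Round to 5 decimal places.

P(Shift=swing) = 0.089 + 0.129 + 0.081 + 0.088 = 0.387.
P(Shift=weekend) = 0.094 + 0.043 + 0.065 + 0.026 = 0.228.
P(Shift ∈ {swing, weekend}) = 0.387 + 0.228 = 0.615; P(Outcome=hold, Shift ∈ {swing, weekend}) = 0.088 + 0.026 = 0.114.
P(Outcome=hold | Shift ∈ {swing, weekend}) = 0.114/0.615 = 0.18537.

0.18537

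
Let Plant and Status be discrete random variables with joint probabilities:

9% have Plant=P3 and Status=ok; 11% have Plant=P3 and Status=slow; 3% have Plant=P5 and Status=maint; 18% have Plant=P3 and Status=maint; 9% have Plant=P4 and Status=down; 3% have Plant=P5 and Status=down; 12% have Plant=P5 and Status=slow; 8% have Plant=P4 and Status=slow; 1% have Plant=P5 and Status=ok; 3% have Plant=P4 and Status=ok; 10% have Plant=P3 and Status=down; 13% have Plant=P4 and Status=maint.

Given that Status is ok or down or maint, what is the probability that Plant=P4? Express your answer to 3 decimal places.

0.362

P(Status=ok) = 0.09 + 0.03 + 0.01 = 0.13.
P(Status=down) = 0.10 + 0.09 + 0.03 = 0.22.
P(Status=maint) = 0.18 + 0.13 + 0.03 = 0.34.
P(Status ∈ {ok, down, maint}) = 0.13 + 0.22 + 0.34 = 0.69; P(Plant=P4, Status ∈ {ok, down, maint}) = 0.03 + 0.09 + 0.13 = 0.25.
P(Plant=P4 | Status ∈ {ok, down, maint}) = 0.25/0.69 = 0.362.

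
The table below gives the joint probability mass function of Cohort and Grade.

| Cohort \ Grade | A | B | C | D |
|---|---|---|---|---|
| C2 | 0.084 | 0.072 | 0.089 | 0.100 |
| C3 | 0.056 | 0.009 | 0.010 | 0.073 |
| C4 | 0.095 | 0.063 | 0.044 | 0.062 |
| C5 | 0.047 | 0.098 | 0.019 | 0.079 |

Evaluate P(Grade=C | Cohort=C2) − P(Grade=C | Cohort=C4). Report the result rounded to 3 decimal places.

P(Cohort=C2) = 0.084 + 0.072 + 0.089 + 0.100 = 0.345; P(Grade=C | Cohort=C2) = 0.089/0.345 = 0.2580.
P(Cohort=C4) = 0.095 + 0.063 + 0.044 + 0.062 = 0.264; P(Grade=C | Cohort=C4) = 0.044/0.264 = 0.1667.
Difference = 0.091.

0.091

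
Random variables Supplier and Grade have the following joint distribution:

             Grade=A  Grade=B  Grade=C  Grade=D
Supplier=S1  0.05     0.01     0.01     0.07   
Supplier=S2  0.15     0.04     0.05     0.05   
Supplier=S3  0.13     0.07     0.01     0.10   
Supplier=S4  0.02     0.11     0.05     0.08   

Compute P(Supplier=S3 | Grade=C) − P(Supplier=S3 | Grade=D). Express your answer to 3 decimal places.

P(Grade=C) = 0.01 + 0.05 + 0.01 + 0.05 = 0.12; P(Supplier=S3 | Grade=C) = 0.01/0.12 = 0.0833.
P(Grade=D) = 0.07 + 0.05 + 0.10 + 0.08 = 0.30; P(Supplier=S3 | Grade=D) = 0.10/0.30 = 0.3333.
Difference = -0.250.

-0.250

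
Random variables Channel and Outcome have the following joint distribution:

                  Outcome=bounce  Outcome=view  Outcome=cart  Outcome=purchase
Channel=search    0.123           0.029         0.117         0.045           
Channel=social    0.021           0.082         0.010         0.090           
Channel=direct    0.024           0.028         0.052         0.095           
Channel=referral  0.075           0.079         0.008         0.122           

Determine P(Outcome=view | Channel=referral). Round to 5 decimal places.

0.27817

P(Channel=referral) = 0.075 + 0.079 + 0.008 + 0.122 = 0.284.
P(Outcome=view | Channel=referral) = 0.079/0.284 = 0.27817.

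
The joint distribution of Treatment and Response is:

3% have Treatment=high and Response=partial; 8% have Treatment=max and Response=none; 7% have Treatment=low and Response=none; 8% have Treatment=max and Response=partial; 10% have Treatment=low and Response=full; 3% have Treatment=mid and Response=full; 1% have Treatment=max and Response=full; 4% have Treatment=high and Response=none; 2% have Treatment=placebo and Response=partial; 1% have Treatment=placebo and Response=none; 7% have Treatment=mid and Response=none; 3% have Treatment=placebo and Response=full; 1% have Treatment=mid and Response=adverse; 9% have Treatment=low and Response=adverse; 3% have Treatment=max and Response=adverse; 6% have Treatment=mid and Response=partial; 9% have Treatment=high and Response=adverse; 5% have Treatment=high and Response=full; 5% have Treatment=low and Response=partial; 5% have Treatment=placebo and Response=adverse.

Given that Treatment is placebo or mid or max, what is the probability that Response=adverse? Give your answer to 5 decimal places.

P(Treatment=placebo) = 0.01 + 0.02 + 0.03 + 0.05 = 0.11.
P(Treatment=mid) = 0.07 + 0.06 + 0.03 + 0.01 = 0.17.
P(Treatment=max) = 0.08 + 0.08 + 0.01 + 0.03 = 0.20.
P(Treatment ∈ {placebo, mid, max}) = 0.11 + 0.17 + 0.20 = 0.48; P(Response=adverse, Treatment ∈ {placebo, mid, max}) = 0.05 + 0.01 + 0.03 = 0.09.
P(Response=adverse | Treatment ∈ {placebo, mid, max}) = 0.09/0.48 = 0.18750.

0.18750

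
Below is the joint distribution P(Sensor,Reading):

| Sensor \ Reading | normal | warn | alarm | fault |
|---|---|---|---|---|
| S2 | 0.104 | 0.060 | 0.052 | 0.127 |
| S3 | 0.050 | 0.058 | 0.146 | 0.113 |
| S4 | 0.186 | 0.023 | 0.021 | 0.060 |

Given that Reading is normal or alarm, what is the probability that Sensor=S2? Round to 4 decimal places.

0.2791

P(Reading=normal) = 0.104 + 0.050 + 0.186 = 0.340.
P(Reading=alarm) = 0.052 + 0.146 + 0.021 = 0.219.
P(Reading ∈ {normal, alarm}) = 0.340 + 0.219 = 0.559; P(Sensor=S2, Reading ∈ {normal, alarm}) = 0.104 + 0.052 = 0.156.
P(Sensor=S2 | Reading ∈ {normal, alarm}) = 0.156/0.559 = 0.2791.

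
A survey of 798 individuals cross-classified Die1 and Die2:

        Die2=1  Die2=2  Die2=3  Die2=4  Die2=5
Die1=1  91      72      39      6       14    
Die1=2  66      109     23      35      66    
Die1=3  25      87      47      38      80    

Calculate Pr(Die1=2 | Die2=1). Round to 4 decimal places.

Total with Die2=1: 91 + 66 + 25 = 182.
P(Die1=2 | Die2=1) = 66/182 = 0.3626.

0.3626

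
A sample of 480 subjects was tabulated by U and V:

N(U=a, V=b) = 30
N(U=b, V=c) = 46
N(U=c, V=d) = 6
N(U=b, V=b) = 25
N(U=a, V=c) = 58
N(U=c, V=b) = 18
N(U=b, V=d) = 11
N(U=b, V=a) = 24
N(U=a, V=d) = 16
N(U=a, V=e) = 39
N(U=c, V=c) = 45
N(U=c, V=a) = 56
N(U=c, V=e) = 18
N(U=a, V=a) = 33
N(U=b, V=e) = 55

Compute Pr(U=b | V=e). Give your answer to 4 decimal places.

Total with V=e: 39 + 55 + 18 = 112.
P(U=b | V=e) = 55/112 = 0.4911.

0.4911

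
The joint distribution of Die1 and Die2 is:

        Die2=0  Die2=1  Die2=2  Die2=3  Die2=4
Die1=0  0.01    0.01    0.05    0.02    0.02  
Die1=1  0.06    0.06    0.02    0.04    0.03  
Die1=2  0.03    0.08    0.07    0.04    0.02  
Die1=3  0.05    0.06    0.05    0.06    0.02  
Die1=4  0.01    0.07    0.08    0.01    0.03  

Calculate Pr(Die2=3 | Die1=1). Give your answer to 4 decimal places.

0.1905

P(Die1=1) = 0.06 + 0.06 + 0.02 + 0.04 + 0.03 = 0.21.
P(Die2=3 | Die1=1) = 0.04/0.21 = 0.1905.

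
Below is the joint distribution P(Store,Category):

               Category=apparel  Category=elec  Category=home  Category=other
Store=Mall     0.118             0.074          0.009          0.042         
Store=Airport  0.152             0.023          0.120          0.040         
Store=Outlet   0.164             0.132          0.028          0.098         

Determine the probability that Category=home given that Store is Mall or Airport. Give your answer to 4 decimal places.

P(Store=Mall) = 0.118 + 0.074 + 0.009 + 0.042 = 0.243.
P(Store=Airport) = 0.152 + 0.023 + 0.120 + 0.040 = 0.335.
P(Store ∈ {Mall, Airport}) = 0.243 + 0.335 = 0.578; P(Category=home, Store ∈ {Mall, Airport}) = 0.009 + 0.120 = 0.129.
P(Category=home | Store ∈ {Mall, Airport}) = 0.129/0.578 = 0.2232.

0.2232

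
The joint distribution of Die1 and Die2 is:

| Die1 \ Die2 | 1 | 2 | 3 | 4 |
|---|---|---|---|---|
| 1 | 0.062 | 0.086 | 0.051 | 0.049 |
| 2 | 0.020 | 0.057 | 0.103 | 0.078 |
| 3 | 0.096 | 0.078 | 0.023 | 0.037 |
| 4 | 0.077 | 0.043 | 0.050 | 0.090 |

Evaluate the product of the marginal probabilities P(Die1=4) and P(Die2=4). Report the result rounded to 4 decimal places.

P(Die1=4) = 0.077 + 0.043 + 0.050 + 0.090 = 0.260.
P(Die2=4) = 0.049 + 0.078 + 0.037 + 0.090 = 0.254.
Product: 0.260 × 0.254 = 0.0660.

0.0660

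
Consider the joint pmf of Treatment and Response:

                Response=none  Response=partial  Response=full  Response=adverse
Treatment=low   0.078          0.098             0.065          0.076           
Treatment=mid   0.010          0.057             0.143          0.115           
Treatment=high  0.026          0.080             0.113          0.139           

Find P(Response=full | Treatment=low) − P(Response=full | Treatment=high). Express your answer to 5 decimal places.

-0.11060

P(Treatment=low) = 0.078 + 0.098 + 0.065 + 0.076 = 0.317; P(Response=full | Treatment=low) = 0.065/0.317 = 0.205047.
P(Treatment=high) = 0.026 + 0.080 + 0.113 + 0.139 = 0.358; P(Response=full | Treatment=high) = 0.113/0.358 = 0.315642.
Difference = -0.11060.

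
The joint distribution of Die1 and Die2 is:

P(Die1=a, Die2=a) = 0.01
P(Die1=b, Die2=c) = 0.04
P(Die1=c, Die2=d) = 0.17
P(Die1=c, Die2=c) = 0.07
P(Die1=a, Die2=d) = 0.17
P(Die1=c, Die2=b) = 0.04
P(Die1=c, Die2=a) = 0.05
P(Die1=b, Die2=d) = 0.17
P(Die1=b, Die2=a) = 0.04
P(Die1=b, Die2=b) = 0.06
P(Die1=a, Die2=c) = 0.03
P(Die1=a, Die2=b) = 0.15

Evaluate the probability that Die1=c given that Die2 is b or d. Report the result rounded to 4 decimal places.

0.2763

P(Die2=b) = 0.15 + 0.06 + 0.04 = 0.25.
P(Die2=d) = 0.17 + 0.17 + 0.17 = 0.51.
P(Die2 ∈ {b, d}) = 0.25 + 0.51 = 0.76; P(Die1=c, Die2 ∈ {b, d}) = 0.04 + 0.17 = 0.21.
P(Die1=c | Die2 ∈ {b, d}) = 0.21/0.76 = 0.2763.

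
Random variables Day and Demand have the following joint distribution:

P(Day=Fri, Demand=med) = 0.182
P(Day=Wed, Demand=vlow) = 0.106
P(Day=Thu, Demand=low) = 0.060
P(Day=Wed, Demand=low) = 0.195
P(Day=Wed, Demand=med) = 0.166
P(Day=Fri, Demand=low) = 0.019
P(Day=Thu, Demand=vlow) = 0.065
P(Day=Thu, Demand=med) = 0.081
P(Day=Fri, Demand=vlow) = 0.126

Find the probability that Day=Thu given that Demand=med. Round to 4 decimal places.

P(Demand=med) = 0.166 + 0.081 + 0.182 = 0.429.
P(Day=Thu | Demand=med) = 0.081/0.429 = 0.1888.

0.1888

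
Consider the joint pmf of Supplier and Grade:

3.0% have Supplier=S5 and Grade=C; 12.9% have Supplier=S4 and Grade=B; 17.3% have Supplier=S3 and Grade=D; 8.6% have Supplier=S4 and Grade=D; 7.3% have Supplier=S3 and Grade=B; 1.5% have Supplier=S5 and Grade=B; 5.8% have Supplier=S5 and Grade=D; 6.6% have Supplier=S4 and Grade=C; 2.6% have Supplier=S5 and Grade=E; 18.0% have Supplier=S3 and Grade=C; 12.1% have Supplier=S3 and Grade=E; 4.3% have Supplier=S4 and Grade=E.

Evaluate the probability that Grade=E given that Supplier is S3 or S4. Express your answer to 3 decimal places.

0.188

P(Supplier=S3) = 0.073 + 0.180 + 0.173 + 0.121 = 0.547.
P(Supplier=S4) = 0.129 + 0.066 + 0.086 + 0.043 = 0.324.
P(Supplier ∈ {S3, S4}) = 0.547 + 0.324 = 0.871; P(Grade=E, Supplier ∈ {S3, S4}) = 0.121 + 0.043 = 0.164.
P(Grade=E | Supplier ∈ {S3, S4}) = 0.164/0.871 = 0.188.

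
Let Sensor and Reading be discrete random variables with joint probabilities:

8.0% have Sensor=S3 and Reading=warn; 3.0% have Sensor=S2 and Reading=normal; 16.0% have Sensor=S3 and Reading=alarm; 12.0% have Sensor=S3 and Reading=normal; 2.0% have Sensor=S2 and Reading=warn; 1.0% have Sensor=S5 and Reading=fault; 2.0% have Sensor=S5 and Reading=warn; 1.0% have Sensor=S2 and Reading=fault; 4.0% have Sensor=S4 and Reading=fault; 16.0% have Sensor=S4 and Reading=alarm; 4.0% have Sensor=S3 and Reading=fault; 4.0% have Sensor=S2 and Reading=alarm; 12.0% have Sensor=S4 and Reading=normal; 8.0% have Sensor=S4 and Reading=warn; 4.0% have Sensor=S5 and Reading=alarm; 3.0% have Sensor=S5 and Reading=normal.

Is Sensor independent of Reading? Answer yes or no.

Every cell satisfies P(Sensor,Reading) = P(Sensor)·P(Reading). For instance P(Sensor=S2) = 0.100, P(Reading=warn) = 0.200, and 0.100×0.200 = 0.020 matches the joint entry. So Sensor and Reading are independent.

yes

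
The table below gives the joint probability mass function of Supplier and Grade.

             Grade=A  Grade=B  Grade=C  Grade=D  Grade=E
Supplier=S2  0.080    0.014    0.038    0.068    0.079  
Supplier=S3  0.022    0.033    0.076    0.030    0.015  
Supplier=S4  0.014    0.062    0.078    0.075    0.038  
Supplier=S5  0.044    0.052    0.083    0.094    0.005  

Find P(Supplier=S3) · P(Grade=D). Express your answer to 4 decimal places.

0.0470

P(Supplier=S3) = 0.022 + 0.033 + 0.076 + 0.030 + 0.015 = 0.176.
P(Grade=D) = 0.068 + 0.030 + 0.075 + 0.094 = 0.267.
Product: 0.176 × 0.267 = 0.0470.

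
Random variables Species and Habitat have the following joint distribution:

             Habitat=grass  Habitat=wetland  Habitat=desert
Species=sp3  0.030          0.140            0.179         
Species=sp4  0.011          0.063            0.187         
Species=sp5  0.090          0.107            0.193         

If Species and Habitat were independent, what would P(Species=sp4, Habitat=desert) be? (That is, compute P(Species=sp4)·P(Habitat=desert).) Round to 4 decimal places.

P(Species=sp4) = 0.011 + 0.063 + 0.187 = 0.261.
P(Habitat=desert) = 0.179 + 0.187 + 0.193 = 0.559.
Product: 0.261 × 0.559 = 0.1459.

0.1459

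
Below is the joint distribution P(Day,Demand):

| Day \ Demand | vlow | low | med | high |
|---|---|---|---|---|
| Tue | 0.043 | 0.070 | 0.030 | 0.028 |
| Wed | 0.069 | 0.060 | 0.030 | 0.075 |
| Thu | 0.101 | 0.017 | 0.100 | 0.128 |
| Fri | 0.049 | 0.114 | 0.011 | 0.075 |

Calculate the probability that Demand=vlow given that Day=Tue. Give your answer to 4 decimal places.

P(Day=Tue) = 0.043 + 0.070 + 0.030 + 0.028 = 0.171.
P(Demand=vlow | Day=Tue) = 0.043/0.171 = 0.2515.

0.2515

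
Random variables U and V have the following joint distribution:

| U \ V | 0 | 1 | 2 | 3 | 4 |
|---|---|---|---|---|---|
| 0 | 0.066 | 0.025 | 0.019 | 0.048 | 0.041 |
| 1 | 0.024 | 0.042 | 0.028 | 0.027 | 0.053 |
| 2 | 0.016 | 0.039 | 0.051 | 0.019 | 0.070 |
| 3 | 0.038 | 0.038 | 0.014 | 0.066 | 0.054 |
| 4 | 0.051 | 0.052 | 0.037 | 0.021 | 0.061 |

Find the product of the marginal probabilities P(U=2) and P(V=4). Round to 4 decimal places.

P(U=2) = 0.016 + 0.039 + 0.051 + 0.019 + 0.070 = 0.195.
P(V=4) = 0.041 + 0.053 + 0.070 + 0.054 + 0.061 = 0.279.
Product: 0.195 × 0.279 = 0.0544.

0.0544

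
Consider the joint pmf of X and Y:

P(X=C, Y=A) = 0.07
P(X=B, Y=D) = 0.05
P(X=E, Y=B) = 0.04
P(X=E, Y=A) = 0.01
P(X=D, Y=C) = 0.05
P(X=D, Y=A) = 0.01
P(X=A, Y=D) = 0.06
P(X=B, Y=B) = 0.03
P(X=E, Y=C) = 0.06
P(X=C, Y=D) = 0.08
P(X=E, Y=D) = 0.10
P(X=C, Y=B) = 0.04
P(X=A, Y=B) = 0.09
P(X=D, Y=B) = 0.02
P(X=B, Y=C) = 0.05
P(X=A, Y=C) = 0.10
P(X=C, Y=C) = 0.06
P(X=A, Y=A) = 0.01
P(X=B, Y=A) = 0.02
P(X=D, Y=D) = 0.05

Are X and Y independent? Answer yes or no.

no

P(X=C) = 0.25 and P(Y=A) = 0.12, so their product is 0.0300, but P(X=C, Y=A) = 0.07. Since these differ, X and Y are not independent.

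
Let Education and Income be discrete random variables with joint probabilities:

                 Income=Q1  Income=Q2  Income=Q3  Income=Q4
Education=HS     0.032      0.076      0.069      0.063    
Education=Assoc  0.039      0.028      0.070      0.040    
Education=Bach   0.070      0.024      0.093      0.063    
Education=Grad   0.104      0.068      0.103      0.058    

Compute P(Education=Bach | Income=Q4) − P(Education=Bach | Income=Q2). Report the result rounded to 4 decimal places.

0.1588

P(Income=Q4) = 0.063 + 0.040 + 0.063 + 0.058 = 0.224; P(Education=Bach | Income=Q4) = 0.063/0.224 = 0.28125.
P(Income=Q2) = 0.076 + 0.028 + 0.024 + 0.068 = 0.196; P(Education=Bach | Income=Q2) = 0.024/0.196 = 0.12245.
Difference = 0.1588.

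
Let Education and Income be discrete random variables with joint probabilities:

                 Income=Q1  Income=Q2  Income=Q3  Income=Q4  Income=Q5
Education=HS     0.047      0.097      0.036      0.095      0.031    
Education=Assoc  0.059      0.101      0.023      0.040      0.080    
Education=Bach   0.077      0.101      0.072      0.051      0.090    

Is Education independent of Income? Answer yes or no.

no

P(Education=HS) = 0.306 and P(Income=Q4) = 0.186, so their product is 0.05692, but P(Education=HS, Income=Q4) = 0.095. Since these differ, Education and Income are not independent.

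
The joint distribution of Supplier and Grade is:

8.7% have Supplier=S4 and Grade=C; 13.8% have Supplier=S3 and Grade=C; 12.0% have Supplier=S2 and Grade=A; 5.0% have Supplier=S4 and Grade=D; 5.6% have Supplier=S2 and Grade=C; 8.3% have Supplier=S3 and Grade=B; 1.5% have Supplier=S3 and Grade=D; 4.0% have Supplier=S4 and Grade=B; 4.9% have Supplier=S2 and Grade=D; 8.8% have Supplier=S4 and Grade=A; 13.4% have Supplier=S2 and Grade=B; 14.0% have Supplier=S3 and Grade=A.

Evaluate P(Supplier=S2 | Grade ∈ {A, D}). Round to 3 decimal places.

P(Grade=A) = 0.120 + 0.140 + 0.088 = 0.348.
P(Grade=D) = 0.049 + 0.015 + 0.050 = 0.114.
P(Grade ∈ {A, D}) = 0.348 + 0.114 = 0.462; P(Supplier=S2, Grade ∈ {A, D}) = 0.120 + 0.049 = 0.169.
P(Supplier=S2 | Grade ∈ {A, D}) = 0.169/0.462 = 0.366.

0.366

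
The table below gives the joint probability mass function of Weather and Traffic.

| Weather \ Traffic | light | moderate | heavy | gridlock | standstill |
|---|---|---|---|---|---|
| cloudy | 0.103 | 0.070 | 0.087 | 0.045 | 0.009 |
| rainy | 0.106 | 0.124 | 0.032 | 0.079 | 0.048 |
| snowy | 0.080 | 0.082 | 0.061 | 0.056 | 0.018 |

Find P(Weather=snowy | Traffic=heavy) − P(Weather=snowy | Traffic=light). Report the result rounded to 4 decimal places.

0.0621

P(Traffic=heavy) = 0.087 + 0.032 + 0.061 = 0.180; P(Weather=snowy | Traffic=heavy) = 0.061/0.180 = 0.33889.
P(Traffic=light) = 0.103 + 0.106 + 0.080 = 0.289; P(Weather=snowy | Traffic=light) = 0.080/0.289 = 0.27682.
Difference = 0.0621.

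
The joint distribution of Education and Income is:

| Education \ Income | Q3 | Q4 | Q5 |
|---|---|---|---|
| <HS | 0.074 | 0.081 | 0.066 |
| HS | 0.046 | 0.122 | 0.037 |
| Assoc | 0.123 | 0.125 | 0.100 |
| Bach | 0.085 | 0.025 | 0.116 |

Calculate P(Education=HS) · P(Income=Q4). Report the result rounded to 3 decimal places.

P(Education=HS) = 0.046 + 0.122 + 0.037 = 0.205.
P(Income=Q4) = 0.081 + 0.122 + 0.125 + 0.025 = 0.353.
Product: 0.205 × 0.353 = 0.072.

0.072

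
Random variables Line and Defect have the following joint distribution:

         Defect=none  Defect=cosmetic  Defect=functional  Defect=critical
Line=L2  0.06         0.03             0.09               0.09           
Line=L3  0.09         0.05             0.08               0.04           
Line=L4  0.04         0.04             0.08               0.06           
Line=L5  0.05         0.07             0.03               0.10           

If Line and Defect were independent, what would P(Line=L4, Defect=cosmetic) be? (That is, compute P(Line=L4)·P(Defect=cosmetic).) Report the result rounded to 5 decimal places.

0.04180

P(Line=L4) = 0.04 + 0.04 + 0.08 + 0.06 = 0.22.
P(Defect=cosmetic) = 0.03 + 0.05 + 0.04 + 0.07 = 0.19.
Product: 0.22 × 0.19 = 0.04180.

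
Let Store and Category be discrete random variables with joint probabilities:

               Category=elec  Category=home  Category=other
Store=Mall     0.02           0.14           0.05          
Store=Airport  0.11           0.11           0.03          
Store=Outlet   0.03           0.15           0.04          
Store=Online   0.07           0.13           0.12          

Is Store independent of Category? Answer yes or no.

P(Store=Airport) = 0.25 and P(Category=elec) = 0.23, so their product is 0.0575, but P(Store=Airport, Category=elec) = 0.11. Since these differ, Store and Category are not independent.

no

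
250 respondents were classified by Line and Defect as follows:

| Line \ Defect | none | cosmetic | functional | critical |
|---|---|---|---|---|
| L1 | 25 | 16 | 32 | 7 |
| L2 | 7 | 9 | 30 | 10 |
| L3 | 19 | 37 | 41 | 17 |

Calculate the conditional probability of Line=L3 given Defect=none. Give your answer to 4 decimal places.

0.3725

Total with Defect=none: 25 + 7 + 19 = 51.
P(Line=L3 | Defect=none) = 19/51 = 0.3725.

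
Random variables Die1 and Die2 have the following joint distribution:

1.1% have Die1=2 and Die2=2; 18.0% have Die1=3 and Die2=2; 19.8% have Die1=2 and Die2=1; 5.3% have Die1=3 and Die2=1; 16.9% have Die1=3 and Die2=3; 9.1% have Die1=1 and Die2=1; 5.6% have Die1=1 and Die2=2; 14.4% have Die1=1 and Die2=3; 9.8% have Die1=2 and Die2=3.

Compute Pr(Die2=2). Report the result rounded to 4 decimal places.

P(Die2=2) = 0.056 + 0.011 + 0.180 = 0.247.

0.2470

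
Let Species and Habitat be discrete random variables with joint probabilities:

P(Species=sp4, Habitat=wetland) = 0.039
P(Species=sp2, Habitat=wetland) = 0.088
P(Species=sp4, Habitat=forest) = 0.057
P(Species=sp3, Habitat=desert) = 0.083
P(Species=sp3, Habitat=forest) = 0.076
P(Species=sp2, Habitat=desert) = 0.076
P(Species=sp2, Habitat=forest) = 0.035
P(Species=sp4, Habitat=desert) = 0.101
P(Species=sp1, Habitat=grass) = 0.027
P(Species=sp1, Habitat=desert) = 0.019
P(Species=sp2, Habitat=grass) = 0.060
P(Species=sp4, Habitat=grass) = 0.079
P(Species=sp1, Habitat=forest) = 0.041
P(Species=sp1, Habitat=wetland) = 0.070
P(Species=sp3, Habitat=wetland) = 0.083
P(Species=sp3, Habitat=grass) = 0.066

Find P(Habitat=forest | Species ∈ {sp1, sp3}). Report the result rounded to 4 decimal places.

0.2516

P(Species=sp1) = 0.041 + 0.027 + 0.070 + 0.019 = 0.157.
P(Species=sp3) = 0.076 + 0.066 + 0.083 + 0.083 = 0.308.
P(Species ∈ {sp1, sp3}) = 0.157 + 0.308 = 0.465; P(Habitat=forest, Species ∈ {sp1, sp3}) = 0.041 + 0.076 = 0.117.
P(Habitat=forest | Species ∈ {sp1, sp3}) = 0.117/0.465 = 0.2516.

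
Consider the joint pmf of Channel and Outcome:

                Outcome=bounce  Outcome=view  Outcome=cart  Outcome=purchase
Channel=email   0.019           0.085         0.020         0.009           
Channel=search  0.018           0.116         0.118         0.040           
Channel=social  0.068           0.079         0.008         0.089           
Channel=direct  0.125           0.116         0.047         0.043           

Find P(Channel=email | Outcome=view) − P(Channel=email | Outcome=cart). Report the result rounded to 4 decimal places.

0.1110

P(Outcome=view) = 0.085 + 0.116 + 0.079 + 0.116 = 0.396; P(Channel=email | Outcome=view) = 0.085/0.396 = 0.21465.
P(Outcome=cart) = 0.020 + 0.118 + 0.008 + 0.047 = 0.193; P(Channel=email | Outcome=cart) = 0.020/0.193 = 0.10363.
Difference = 0.1110.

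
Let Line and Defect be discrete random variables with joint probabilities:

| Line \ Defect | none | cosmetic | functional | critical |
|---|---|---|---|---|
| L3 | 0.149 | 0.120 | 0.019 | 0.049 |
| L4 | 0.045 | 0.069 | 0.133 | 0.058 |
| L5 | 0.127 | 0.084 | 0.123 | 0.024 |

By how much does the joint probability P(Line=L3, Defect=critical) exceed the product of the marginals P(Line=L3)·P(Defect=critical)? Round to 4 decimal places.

P(Line=L3) = 0.149 + 0.120 + 0.019 + 0.049 = 0.337.
P(Defect=critical) = 0.049 + 0.058 + 0.024 = 0.131.
P(Line=L3, Defect=critical) − P(Line=L3)P(Defect=critical) = 0.049 − 0.337×0.131 = 0.0049.

0.0049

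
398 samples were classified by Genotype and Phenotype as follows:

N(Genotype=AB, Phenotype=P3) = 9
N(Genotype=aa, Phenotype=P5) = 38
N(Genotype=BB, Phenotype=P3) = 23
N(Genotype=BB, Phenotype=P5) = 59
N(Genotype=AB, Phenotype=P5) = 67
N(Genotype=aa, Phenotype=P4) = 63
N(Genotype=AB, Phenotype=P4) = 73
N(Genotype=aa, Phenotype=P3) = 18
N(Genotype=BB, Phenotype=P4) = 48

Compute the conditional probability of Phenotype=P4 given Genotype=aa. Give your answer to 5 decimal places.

0.52941

Total with Genotype=aa: 18 + 63 + 38 = 119.
P(Phenotype=P4 | Genotype=aa) = 63/119 = 0.52941.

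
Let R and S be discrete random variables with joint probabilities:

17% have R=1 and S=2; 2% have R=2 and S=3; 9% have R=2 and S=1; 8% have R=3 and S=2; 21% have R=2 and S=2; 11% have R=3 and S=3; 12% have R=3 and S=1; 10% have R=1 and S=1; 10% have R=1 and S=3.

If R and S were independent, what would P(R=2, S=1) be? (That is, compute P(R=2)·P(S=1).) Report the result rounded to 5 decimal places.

0.09920

P(R=2) = 0.09 + 0.21 + 0.02 = 0.32.
P(S=1) = 0.10 + 0.09 + 0.12 = 0.31.
Product: 0.32 × 0.31 = 0.09920.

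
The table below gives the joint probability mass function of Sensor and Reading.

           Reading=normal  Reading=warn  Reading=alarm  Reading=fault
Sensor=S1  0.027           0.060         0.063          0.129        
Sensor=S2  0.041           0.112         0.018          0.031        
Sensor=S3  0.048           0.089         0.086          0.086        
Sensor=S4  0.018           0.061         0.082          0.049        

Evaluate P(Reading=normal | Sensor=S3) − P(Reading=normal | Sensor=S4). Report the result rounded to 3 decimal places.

0.070

P(Sensor=S3) = 0.048 + 0.089 + 0.086 + 0.086 = 0.309; P(Reading=normal | Sensor=S3) = 0.048/0.309 = 0.1553.
P(Sensor=S4) = 0.018 + 0.061 + 0.082 + 0.049 = 0.210; P(Reading=normal | Sensor=S4) = 0.018/0.210 = 0.0857.
Difference = 0.070.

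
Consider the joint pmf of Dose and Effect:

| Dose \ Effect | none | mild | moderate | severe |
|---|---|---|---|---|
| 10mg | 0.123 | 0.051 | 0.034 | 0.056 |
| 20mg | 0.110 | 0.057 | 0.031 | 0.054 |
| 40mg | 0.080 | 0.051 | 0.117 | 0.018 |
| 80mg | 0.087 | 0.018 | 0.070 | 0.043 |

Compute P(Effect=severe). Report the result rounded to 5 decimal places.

P(Effect=severe) = 0.056 + 0.054 + 0.018 + 0.043 = 0.171.

0.17100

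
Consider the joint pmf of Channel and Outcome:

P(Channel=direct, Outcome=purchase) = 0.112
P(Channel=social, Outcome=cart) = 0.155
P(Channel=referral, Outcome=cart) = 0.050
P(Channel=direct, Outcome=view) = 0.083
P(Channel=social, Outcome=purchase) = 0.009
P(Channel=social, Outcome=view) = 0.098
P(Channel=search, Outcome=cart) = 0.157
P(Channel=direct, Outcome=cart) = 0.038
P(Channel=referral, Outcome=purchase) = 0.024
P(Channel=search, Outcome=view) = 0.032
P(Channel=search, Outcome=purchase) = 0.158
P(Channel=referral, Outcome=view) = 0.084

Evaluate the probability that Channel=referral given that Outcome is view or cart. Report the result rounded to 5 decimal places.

P(Outcome=view) = 0.032 + 0.098 + 0.083 + 0.084 = 0.297.
P(Outcome=cart) = 0.157 + 0.155 + 0.038 + 0.050 = 0.400.
P(Outcome ∈ {view, cart}) = 0.297 + 0.400 = 0.697; P(Channel=referral, Outcome ∈ {view, cart}) = 0.084 + 0.050 = 0.134.
P(Channel=referral | Outcome ∈ {view, cart}) = 0.134/0.697 = 0.19225.

0.19225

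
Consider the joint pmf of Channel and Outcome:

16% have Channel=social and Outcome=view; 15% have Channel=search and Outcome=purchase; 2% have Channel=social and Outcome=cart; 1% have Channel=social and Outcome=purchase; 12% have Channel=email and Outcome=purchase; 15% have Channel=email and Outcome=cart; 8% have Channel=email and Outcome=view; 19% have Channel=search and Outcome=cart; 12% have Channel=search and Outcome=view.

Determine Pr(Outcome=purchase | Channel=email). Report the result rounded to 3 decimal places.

0.343

P(Channel=email) = 0.08 + 0.15 + 0.12 = 0.35.
P(Outcome=purchase | Channel=email) = 0.12/0.35 = 0.343.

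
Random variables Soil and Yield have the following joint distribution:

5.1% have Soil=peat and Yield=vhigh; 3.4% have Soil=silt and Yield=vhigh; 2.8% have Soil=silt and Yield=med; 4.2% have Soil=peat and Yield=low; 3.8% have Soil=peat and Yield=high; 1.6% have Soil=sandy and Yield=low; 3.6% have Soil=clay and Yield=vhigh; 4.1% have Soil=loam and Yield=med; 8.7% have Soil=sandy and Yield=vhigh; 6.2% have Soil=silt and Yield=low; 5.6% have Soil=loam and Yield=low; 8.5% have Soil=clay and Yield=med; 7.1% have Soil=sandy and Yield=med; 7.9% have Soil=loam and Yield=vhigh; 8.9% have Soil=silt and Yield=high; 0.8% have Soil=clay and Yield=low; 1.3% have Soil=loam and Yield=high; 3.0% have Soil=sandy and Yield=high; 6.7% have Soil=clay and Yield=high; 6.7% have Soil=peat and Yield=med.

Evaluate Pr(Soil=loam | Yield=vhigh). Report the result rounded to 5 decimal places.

P(Yield=vhigh) = 0.087 + 0.079 + 0.036 + 0.034 + 0.051 = 0.287.
P(Soil=loam | Yield=vhigh) = 0.079/0.287 = 0.27526.

0.27526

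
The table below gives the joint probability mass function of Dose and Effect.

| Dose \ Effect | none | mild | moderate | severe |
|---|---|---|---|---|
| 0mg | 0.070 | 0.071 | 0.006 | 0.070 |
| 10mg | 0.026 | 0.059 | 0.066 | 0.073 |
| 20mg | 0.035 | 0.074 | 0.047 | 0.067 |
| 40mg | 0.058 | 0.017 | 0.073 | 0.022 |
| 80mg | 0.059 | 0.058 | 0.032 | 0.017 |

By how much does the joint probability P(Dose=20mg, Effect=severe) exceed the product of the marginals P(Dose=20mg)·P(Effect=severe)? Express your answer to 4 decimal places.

P(Dose=20mg) = 0.035 + 0.074 + 0.047 + 0.067 = 0.223.
P(Effect=severe) = 0.070 + 0.073 + 0.067 + 0.022 + 0.017 = 0.249.
P(Dose=20mg, Effect=severe) − P(Dose=20mg)P(Effect=severe) = 0.067 − 0.223×0.249 = 0.0115.

0.0115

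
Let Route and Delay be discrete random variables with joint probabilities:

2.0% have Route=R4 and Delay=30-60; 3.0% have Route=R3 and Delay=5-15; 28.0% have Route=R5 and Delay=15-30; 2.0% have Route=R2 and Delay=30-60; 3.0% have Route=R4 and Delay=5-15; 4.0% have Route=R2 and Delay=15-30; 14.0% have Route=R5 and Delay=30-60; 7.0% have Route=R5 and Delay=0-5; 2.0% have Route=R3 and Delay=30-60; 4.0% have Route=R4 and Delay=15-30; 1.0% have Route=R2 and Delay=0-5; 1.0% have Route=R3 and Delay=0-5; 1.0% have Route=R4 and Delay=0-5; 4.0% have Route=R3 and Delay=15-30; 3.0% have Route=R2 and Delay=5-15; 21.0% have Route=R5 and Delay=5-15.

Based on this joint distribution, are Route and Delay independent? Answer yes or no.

Every cell satisfies P(Route,Delay) = P(Route)·P(Delay). For instance P(Route=R2) = 0.100, P(Delay=30-60) = 0.200, and 0.100×0.200 = 0.020 matches the joint entry. So Route and Delay are independent.

yes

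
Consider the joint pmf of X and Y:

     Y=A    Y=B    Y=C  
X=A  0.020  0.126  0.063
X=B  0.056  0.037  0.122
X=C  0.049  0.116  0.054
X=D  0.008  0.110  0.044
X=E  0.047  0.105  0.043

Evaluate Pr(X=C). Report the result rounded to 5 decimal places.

0.21900

P(X=C) = 0.049 + 0.116 + 0.054 = 0.219.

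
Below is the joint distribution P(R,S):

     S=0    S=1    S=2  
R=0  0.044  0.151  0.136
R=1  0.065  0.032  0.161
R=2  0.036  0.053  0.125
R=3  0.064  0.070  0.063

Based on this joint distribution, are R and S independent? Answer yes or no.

no

P(R=0) = 0.331 and P(S=1) = 0.306, so their product is 0.10129, but P(R=0, S=1) = 0.151. Since these differ, R and S are not independent.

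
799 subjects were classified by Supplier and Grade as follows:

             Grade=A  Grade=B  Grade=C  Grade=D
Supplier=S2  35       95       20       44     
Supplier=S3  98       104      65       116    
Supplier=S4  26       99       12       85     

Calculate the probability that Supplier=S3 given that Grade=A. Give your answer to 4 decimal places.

Total with Grade=A: 35 + 98 + 26 = 159.
P(Supplier=S3 | Grade=A) = 98/159 = 0.6164.

0.6164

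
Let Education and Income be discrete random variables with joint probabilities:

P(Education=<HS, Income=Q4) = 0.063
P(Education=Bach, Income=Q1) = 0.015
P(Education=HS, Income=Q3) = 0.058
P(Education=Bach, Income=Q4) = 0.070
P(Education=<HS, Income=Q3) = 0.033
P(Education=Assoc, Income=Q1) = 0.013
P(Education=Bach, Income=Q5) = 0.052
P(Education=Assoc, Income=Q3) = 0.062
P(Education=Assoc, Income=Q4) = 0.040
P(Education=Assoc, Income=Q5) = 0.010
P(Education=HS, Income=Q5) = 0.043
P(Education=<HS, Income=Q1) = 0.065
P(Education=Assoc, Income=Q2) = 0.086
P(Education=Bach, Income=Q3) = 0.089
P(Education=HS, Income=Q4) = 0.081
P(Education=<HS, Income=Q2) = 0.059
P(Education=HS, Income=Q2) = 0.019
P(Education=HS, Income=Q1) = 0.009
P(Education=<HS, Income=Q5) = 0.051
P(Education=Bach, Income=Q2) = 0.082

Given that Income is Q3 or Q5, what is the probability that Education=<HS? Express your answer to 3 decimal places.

0.211

P(Income=Q3) = 0.033 + 0.058 + 0.062 + 0.089 = 0.242.
P(Income=Q5) = 0.051 + 0.043 + 0.010 + 0.052 = 0.156.
P(Income ∈ {Q3, Q5}) = 0.242 + 0.156 = 0.398; P(Education=<HS, Income ∈ {Q3, Q5}) = 0.033 + 0.051 = 0.084.
P(Education=<HS | Income ∈ {Q3, Q5}) = 0.084/0.398 = 0.211.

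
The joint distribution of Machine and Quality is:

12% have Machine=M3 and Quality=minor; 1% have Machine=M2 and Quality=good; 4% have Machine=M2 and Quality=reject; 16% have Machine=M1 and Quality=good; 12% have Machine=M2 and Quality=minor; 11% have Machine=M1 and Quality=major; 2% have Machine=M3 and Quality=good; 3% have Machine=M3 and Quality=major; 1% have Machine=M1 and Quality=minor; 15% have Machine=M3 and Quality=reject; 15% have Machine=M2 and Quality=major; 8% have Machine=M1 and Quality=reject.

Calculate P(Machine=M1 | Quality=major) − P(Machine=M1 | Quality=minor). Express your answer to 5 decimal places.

P(Quality=major) = 0.11 + 0.15 + 0.03 = 0.29; P(Machine=M1 | Quality=major) = 0.11/0.29 = 0.379310.
P(Quality=minor) = 0.01 + 0.12 + 0.12 = 0.25; P(Machine=M1 | Quality=minor) = 0.01/0.25 = 0.040000.
Difference = 0.33931.

0.33931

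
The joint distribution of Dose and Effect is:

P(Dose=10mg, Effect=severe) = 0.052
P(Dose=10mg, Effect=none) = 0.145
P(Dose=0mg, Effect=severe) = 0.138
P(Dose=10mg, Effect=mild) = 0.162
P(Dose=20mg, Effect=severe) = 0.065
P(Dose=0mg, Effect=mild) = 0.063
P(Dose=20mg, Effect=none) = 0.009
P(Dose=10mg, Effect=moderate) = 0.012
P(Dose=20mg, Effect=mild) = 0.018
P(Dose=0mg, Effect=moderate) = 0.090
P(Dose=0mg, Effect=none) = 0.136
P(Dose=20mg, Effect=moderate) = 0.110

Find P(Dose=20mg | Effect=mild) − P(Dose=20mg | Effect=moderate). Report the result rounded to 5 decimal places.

-0.44479

P(Effect=mild) = 0.063 + 0.162 + 0.018 = 0.243; P(Dose=20mg | Effect=mild) = 0.018/0.243 = 0.074074.
P(Effect=moderate) = 0.090 + 0.012 + 0.110 = 0.212; P(Dose=20mg | Effect=moderate) = 0.110/0.212 = 0.518868.
Difference = -0.44479.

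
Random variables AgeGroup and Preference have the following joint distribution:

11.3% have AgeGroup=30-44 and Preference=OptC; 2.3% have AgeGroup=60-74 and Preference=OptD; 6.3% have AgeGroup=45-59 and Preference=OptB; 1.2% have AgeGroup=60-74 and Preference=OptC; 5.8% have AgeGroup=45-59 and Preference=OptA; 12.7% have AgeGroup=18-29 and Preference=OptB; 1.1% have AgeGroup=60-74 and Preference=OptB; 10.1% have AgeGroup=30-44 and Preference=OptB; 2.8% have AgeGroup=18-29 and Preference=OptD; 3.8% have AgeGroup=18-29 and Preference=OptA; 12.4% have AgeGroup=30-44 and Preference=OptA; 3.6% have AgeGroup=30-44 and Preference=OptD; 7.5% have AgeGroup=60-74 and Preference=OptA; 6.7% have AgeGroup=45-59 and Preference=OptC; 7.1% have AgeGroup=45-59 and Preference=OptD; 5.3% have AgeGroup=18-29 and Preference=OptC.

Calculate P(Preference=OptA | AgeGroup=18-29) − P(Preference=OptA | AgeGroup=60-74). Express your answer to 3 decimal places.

-0.465

P(AgeGroup=18-29) = 0.038 + 0.127 + 0.053 + 0.028 = 0.246; P(Preference=OptA | AgeGroup=18-29) = 0.038/0.246 = 0.1545.
P(AgeGroup=60-74) = 0.075 + 0.011 + 0.012 + 0.023 = 0.121; P(Preference=OptA | AgeGroup=60-74) = 0.075/0.121 = 0.6198.
Difference = -0.465.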